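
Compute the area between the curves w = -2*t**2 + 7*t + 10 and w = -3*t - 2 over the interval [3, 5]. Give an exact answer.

116/3

On [3, 5], (-2*t**2 + 7*t + 10) - (-3*t - 2) = -2*t**2 + 10*t + 12 is ≥ 0 throughout, so the area is a single integral of |-2*t**2 + 10*t + 12|.
∫[3,5] (-2*t**2 + 10*t + 12) dt = 116/3.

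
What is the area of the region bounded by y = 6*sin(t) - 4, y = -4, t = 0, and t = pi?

On [0, pi], (6*sin(t) - 4) - (-4) = 6*sin(t) is ≥ 0 throughout, so the area is a single integral of |6*sin(t)|.
∫[0,pi] (6*sin(t)) dt = 12.

12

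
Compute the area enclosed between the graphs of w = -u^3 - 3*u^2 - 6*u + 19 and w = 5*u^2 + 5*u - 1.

443/6

Set the curves equal: -u^3 - 3*u^2 - 6*u + 19 = 5*u^2 + 5*u - 1, so -u^3 - 8*u^2 - 11*u + 20 = 0, which factors as -(u - 1)*(u + 4)*(u + 5) = 0. The curves meet at u = -5, -4, 1.
On [-5, -4], w = 5*u^2 + 5*u - 1 is on top; that piece has area ∫[-5,-4] (-(-u^3 - 8*u^2 - 11*u + 20)) du = 11/12.
On [-4, 1], w = -u^3 - 3*u^2 - 6*u + 19 is on top; that piece has area ∫[-4,1] (-u^3 - 8*u^2 - 11*u + 20) du = 875/12.
Total enclosed area = 11/12 + 875/12 = 443/6.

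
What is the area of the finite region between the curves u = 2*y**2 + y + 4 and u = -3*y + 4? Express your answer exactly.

Both boundary curves give u as a function of y, so integrate with respect to y. Setting them equal: 2*y**2 + 4*y = 0, i.e. 2*y*(y + 2) = 0, so they meet at y = -2, 0.
For y in [-2, 0], u = 2*y**2 + y + 4 is on the left; area = ∫[-2,0] (-(2*y**2 + 4*y)) dy = 8/3.

8/3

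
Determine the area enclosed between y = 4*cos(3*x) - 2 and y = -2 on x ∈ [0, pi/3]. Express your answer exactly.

8/3

The difference (4*cos(3*x) - 2) - (-2) = 4*cos(3*x) changes sign at x = pi/6 inside [0, pi/3], so split the integral there.
∫[0,pi/6] (4*cos(3*x)) dx = 4/3.
∫[pi/6,pi/3] (4*cos(3*x)) dx = -4/3; the area of that piece is 4/3.
Total area = 4/3 + 4/3 = 8/3.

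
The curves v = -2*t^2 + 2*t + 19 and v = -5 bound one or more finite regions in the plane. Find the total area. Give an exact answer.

343/3

Set the curves equal: -2*t^2 + 2*t + 19 = -5, so -2*t^2 + 2*t + 24 = 0, which factors as -2*(t - 4)*(t + 3) = 0. The curves meet at t = -3, 4.
On [-3, 4], v = -2*t^2 + 2*t + 19 is on top; that piece has area ∫[-3,4] (-2*t^2 + 2*t + 24) dt = 343/3.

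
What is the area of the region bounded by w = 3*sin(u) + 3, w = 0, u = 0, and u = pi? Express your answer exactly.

6 + 3*pi

On [0, pi], (3*sin(u) + 3) - (0) = 3*sin(u) + 3 is ≥ 0 throughout, so the area is a single integral of |3*sin(u) + 3|.
∫[0,pi] (3*sin(u) + 3) du = 6 + 3*pi.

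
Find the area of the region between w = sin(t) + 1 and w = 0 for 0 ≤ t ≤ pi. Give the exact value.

On [0, pi], (sin(t) + 1) - (0) = sin(t) + 1 is ≥ 0 throughout, so the area is a single integral of |sin(t) + 1|.
∫[0,pi] (sin(t) + 1) dt = 2 + pi.

2 + pi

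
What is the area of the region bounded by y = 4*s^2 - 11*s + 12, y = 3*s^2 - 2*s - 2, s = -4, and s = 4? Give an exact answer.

The difference (4*s^2 - 11*s + 12) - (3*s^2 - 2*s - 2) = s^2 - 9*s + 14 changes sign at s = 2 inside [-4, 4], so split the integral there.
∫[-4,2] (s^2 - 9*s + 14) ds = 162.
∫[2,4] (s^2 - 9*s + 14) ds = -22/3; the area of that piece is 22/3.
Total area = 162 + 22/3 = 508/3.

508/3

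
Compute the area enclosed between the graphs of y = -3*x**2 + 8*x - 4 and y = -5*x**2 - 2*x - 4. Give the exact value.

125/3

Set the curves equal: -3*x**2 + 8*x - 4 = -5*x**2 - 2*x - 4, so 2*x**2 + 10*x = 0, which factors as 2*x*(x + 5) = 0. The curves meet at x = -5, 0.
On [-5, 0], y = -5*x**2 - 2*x - 4 is on top; that piece has area ∫[-5,0] (-(2*x**2 + 10*x)) dx = 125/3.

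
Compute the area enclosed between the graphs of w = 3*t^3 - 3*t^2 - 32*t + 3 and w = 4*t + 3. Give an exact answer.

Set the curves equal: 3*t^3 - 3*t^2 - 32*t + 3 = 4*t + 3, so 3*t^3 - 3*t^2 - 36*t = 0, which factors as 3*t*(t - 4)*(t + 3) = 0. The curves meet at t = -3, 0, 4.
On [-3, 0], w = 3*t^3 - 3*t^2 - 32*t + 3 is on top; that piece has area ∫[-3,0] (3*t^3 - 3*t^2 - 36*t) dt = 297/4.
On [0, 4], w = 4*t + 3 is on top; that piece has area ∫[0,4] (-(3*t^3 - 3*t^2 - 36*t)) dt = 160.
Total enclosed area = 297/4 + 160 = 937/4.

937/4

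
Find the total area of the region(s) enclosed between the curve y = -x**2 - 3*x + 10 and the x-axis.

343/6

The curve meets the x-axis where -x**2 - 3*x + 10 = 0, i.e. -(x - 2)*(x + 5) = 0, at x = -5, 2.
On [-5, 2] the curve lies above the axis; ∫[-5,2] (-x**2 - 3*x + 10) dx = 343/6, giving area 343/6.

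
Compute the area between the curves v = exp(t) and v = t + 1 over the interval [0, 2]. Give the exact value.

On [0, 2], (exp(t)) - (t + 1) = -t + exp(t) - 1 is ≥ 0 throughout, so the area is a single integral of |-t + exp(t) - 1|.
∫[0,2] (-t + exp(t) - 1) dt = -5 + exp(2).

-5 + exp(2)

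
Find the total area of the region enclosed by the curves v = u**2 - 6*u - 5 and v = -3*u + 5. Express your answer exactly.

Set the curves equal: u**2 - 6*u - 5 = -3*u + 5, so u**2 - 3*u - 10 = 0, which factors as (u - 5)*(u + 2) = 0. The curves meet at u = -2, 5.
On [-2, 5], v = -3*u + 5 is on top; that piece has area ∫[-2,5] (-(u**2 - 3*u - 10)) du = 343/6.

343/6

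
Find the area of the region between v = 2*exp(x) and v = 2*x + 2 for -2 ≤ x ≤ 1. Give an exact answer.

On [-2, 1], (2*exp(x)) - (2*x + 2) = -2*x + 2*exp(x) - 2 is ≥ 0 throughout, so the area is a single integral of |-2*x + 2*exp(x) - 2|.
∫[-2,1] (-2*x + 2*exp(x) - 2) dx = -3 - 2*exp(-2) + 2*exp(1).

-3 - 2*exp(-2) + 2*exp(1)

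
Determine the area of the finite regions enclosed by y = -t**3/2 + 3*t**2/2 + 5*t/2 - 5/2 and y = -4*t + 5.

Set the curves equal: -t**3/2 + 3*t**2/2 + 5*t/2 - 5/2 = -4*t + 5, so -t**3/2 + 3*t**2/2 + 13*t/2 - 15/2 = 0, which factors as -(t - 5)*(t - 1)*(t + 3)/2 = 0. The curves meet at t = -3, 1, 5.
On [-3, 1], y = -4*t + 5 is on top; that piece has area ∫[-3,1] (-(-t**3/2 + 3*t**2/2 + 13*t/2 - 15/2)) dt = 32.
On [1, 5], y = -t**3/2 + 3*t**2/2 + 5*t/2 - 5/2 is on top; that piece has area ∫[1,5] (-t**3/2 + 3*t**2/2 + 13*t/2 - 15/2) dt = 32.
Total enclosed area = 32 + 32 = 64.

64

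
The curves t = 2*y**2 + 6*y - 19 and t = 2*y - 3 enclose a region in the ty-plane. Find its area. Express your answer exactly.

72

Both boundary curves give t as a function of y, so integrate with respect to y. Setting them equal: 2*y**2 + 4*y - 16 = 0, i.e. 2*(y - 2)*(y + 4) = 0, so they meet at y = -4, 2.
For y in [-4, 2], t = 2*y**2 + 6*y - 19 is on the left; area = ∫[-4,2] (-(2*y**2 + 4*y - 16)) dy = 72.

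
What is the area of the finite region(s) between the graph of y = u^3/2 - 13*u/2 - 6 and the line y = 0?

407/8

The curve meets the u-axis where u^3/2 - 13*u/2 - 6 = 0, i.e. (u - 4)*(u + 1)*(u + 3)/2 = 0, at u = -3, -1, 4.
On [-3, -1] the curve lies above the axis; ∫[-3,-1] (u^3/2 - 13*u/2 - 6) du = 4, giving area 4.
On [-1, 4] the curve lies below the axis; ∫[-1,4] (u^3/2 - 13*u/2 - 6) du = -375/8, giving area 375/8.
Total area = 4 + 375/8 = 407/8.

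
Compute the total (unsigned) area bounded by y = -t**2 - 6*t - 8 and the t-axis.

4/3

The curve meets the t-axis where -t**2 - 6*t - 8 = 0, i.e. -(t + 2)*(t + 4) = 0, at t = -4, -2.
On [-4, -2] the curve lies above the axis; ∫[-4,-2] (-t**2 - 6*t - 8) dt = 4/3, giving area 4/3.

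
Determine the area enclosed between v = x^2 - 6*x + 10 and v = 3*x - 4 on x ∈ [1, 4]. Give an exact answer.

The difference (x^2 - 6*x + 10) - (3*x - 4) = x^2 - 9*x + 14 changes sign at x = 2 inside [1, 4], so split the integral there.
∫[1,2] (x^2 - 9*x + 14) dx = 17/6.
∫[2,4] (x^2 - 9*x + 14) dx = -22/3; the area of that piece is 22/3.
Total area = 17/6 + 22/3 = 61/6.

61/6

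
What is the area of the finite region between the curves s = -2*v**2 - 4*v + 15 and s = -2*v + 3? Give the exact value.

125/3

Both boundary curves give s as a function of v, so integrate with respect to v. Setting them equal: -2*v**2 - 2*v + 12 = 0, i.e. -2*(v - 2)*(v + 3) = 0, so they meet at v = -3, 2.
For v in [-3, 2], s = -2*v**2 - 4*v + 15 is on the right; area = ∫[-3,2] (-2*v**2 - 2*v + 12) dv = 125/3.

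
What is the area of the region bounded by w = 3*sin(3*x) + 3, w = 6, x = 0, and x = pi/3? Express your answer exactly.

-2 + pi

On [0, pi/3], (3*sin(3*x) + 3) - (6) = 3*sin(3*x) - 3 is ≤ 0 throughout, so the area is a single integral of |3*sin(3*x) - 3|.
∫[0,pi/3] (3*sin(3*x) - 3) dx = 2 - pi; the area of that piece is -2 + pi.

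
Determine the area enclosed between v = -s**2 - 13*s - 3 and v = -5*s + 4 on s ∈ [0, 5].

On [0, 5], (-s**2 - 13*s - 3) - (-5*s + 4) = -s**2 - 8*s - 7 is ≤ 0 throughout, so the area is a single integral of |-s**2 - 8*s - 7|.
∫[0,5] (-s**2 - 8*s - 7) ds = -530/3; the area of that piece is 530/3.

530/3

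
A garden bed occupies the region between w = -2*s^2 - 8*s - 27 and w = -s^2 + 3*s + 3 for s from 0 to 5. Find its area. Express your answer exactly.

On [0, 5], (-2*s^2 - 8*s - 27) - (-s^2 + 3*s + 3) = -s^2 - 11*s - 30 is ≤ 0 throughout, so the area is a single integral of |-s^2 - 11*s - 30|.
∫[0,5] (-s^2 - 11*s - 30) ds = -1975/6; the area of that piece is 1975/6.

1975/6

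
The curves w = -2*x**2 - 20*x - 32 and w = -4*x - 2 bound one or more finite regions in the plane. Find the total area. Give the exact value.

8/3

Set the curves equal: -2*x**2 - 20*x - 32 = -4*x - 2, so -2*x**2 - 16*x - 30 = 0, which factors as -2*(x + 3)*(x + 5) = 0. The curves meet at x = -5, -3.
On [-5, -3], w = -2*x**2 - 20*x - 32 is on top; that piece has area ∫[-5,-3] (-2*x**2 - 16*x - 30) dx = 8/3.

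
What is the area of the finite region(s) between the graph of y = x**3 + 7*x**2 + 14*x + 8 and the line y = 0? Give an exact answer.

The curve meets the x-axis where x**3 + 7*x**2 + 14*x + 8 = 0, i.e. (x + 1)*(x + 2)*(x + 4) = 0, at x = -4, -2, -1.
On [-4, -2] the curve lies above the axis; ∫[-4,-2] (x**3 + 7*x**2 + 14*x + 8) dx = 8/3, giving area 8/3.
On [-2, -1] the curve lies below the axis; ∫[-2,-1] (x**3 + 7*x**2 + 14*x + 8) dx = -5/12, giving area 5/12.
Total area = 8/3 + 5/12 = 37/12.

37/12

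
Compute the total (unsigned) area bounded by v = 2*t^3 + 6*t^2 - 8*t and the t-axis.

The curve meets the t-axis where 2*t^3 + 6*t^2 - 8*t = 0, i.e. 2*t*(t - 1)*(t + 4) = 0, at t = -4, 0, 1.
On [-4, 0] the curve lies above the axis; ∫[-4,0] (2*t^3 + 6*t^2 - 8*t) dt = 64, giving area 64.
On [0, 1] the curve lies below the axis; ∫[0,1] (2*t^3 + 6*t^2 - 8*t) dt = -3/2, giving area 3/2.
Total area = 64 + 3/2 = 131/2.

131/2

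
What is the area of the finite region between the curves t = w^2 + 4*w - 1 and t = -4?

4/3

Both boundary curves give t as a function of w, so integrate with respect to w. Setting them equal: w^2 + 4*w + 3 = 0, i.e. (w + 1)*(w + 3) = 0, so they meet at w = -3, -1.
For w in [-3, -1], t = w^2 + 4*w - 1 is on the left; area = ∫[-3,-1] (-(w^2 + 4*w + 3)) dw = 4/3.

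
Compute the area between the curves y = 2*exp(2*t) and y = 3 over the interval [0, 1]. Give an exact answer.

The difference (2*exp(2*t)) - (3) = 2*exp(2*t) - 3 changes sign at t = -log(2)/2 + log(3)/2 inside [0, 1], so split the integral there.
∫[0,-log(2)/2 + log(3)/2] (2*exp(2*t) - 3) dt = log(2*sqrt(6)/9) + 1/2; the area of that piece is -1/2 + log(3*sqrt(6)/4).
∫[-log(2)/2 + log(3)/2,1] (2*exp(2*t) - 3) dt = -9/2 - 3*log(2)/2 + 3*log(3)/2 + exp(2).
Total area = (-1/2 + log(3*sqrt(6)/4)) + (-9/2 - 3*log(2)/2 + 3*log(3)/2 + exp(2)) = -5 - 7*log(2)/2 + log(6)/2 + 5*log(3)/2 + exp(2).

-5 - 7*log(2)/2 + log(6)/2 + 5*log(3)/2 + exp(2)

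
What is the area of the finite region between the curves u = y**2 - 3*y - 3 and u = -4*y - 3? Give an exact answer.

1/6

Both boundary curves give u as a function of y, so integrate with respect to y. Setting them equal: y**2 + y = 0, i.e. y*(y + 1) = 0, so they meet at y = -1, 0.
For y in [-1, 0], u = y**2 - 3*y - 3 is on the left; area = ∫[-1,0] (-(y**2 + y)) dy = 1/6.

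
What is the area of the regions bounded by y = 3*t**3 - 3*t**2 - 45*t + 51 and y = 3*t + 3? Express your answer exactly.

Set the curves equal: 3*t**3 - 3*t**2 - 45*t + 51 = 3*t + 3, so 3*t**3 - 3*t**2 - 48*t + 48 = 0, which factors as 3*(t - 4)*(t - 1)*(t + 4) = 0. The curves meet at t = -4, 1, 4.
On [-4, 1], y = 3*t**3 - 3*t**2 - 45*t + 51 is on top; that piece has area ∫[-4,1] (3*t**3 - 3*t**2 - 48*t + 48) dt = 1375/4.
On [1, 4], y = 3*t + 3 is on top; that piece has area ∫[1,4] (-(3*t**3 - 3*t**2 - 48*t + 48)) dt = 351/4.
Total enclosed area = 1375/4 + 351/4 = 863/2.

863/2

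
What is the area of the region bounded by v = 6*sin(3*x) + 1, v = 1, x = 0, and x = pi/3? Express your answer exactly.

4

On [0, pi/3], (6*sin(3*x) + 1) - (1) = 6*sin(3*x) is ≥ 0 throughout, so the area is a single integral of |6*sin(3*x)|.
∫[0,pi/3] (6*sin(3*x)) dx = 4.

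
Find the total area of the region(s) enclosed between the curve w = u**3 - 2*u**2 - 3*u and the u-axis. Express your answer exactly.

The curve meets the u-axis where u**3 - 2*u**2 - 3*u = 0, i.e. u*(u - 3)*(u + 1) = 0, at u = -1, 0, 3.
On [-1, 0] the curve lies above the axis; ∫[-1,0] (u**3 - 2*u**2 - 3*u) du = 7/12, giving area 7/12.
On [0, 3] the curve lies below the axis; ∫[0,3] (u**3 - 2*u**2 - 3*u) du = -45/4, giving area 45/4.
Total area = 7/12 + 45/4 = 71/6.

71/6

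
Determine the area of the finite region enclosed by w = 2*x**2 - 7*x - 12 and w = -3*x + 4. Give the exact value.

Set the curves equal: 2*x**2 - 7*x - 12 = -3*x + 4, so 2*x**2 - 4*x - 16 = 0, which factors as 2*(x - 4)*(x + 2) = 0. The curves meet at x = -2, 4.
On [-2, 4], w = -3*x + 4 is on top; that piece has area ∫[-2,4] (-(2*x**2 - 4*x - 16)) dx = 72.

72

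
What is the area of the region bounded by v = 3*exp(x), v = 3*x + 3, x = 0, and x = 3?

On [0, 3], (3*exp(x)) - (3*x + 3) = -3*x + 3*exp(x) - 3 is ≥ 0 throughout, so the area is a single integral of |-3*x + 3*exp(x) - 3|.
∫[0,3] (-3*x + 3*exp(x) - 3) dx = -51/2 + 3*exp(3).

-51/2 + 3*exp(3)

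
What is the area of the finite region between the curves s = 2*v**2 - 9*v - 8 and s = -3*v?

125/3

Both boundary curves give s as a function of v, so integrate with respect to v. Setting them equal: 2*v**2 - 6*v - 8 = 0, i.e. 2*(v - 4)*(v + 1) = 0, so they meet at v = -1, 4.
For v in [-1, 4], s = 2*v**2 - 9*v - 8 is on the left; area = ∫[-1,4] (-(2*v**2 - 6*v - 8)) dv = 125/3.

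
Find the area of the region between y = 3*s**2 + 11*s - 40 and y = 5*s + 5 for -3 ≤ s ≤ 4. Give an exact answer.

The difference (3*s**2 + 11*s - 40) - (5*s + 5) = 3*s**2 + 6*s - 45 changes sign at s = 3 inside [-3, 4], so split the integral there.
∫[-3,3] (3*s**2 + 6*s - 45) ds = -216; the area of that piece is 216.
∫[3,4] (3*s**2 + 6*s - 45) ds = 13.
Total area = 216 + 13 = 229.

229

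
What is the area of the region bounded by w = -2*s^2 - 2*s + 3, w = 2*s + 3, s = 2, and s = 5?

120

On [2, 5], (-2*s^2 - 2*s + 3) - (2*s + 3) = -2*s^2 - 4*s is ≤ 0 throughout, so the area is a single integral of |-2*s^2 - 4*s|.
∫[2,5] (-2*s^2 - 4*s) ds = -120; the area of that piece is 120.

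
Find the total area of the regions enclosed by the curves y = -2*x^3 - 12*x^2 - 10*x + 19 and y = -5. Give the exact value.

131/2

Set the curves equal: -2*x^3 - 12*x^2 - 10*x + 19 = -5, so -2*x^3 - 12*x^2 - 10*x + 24 = 0, which factors as -2*(x - 1)*(x + 3)*(x + 4) = 0. The curves meet at x = -4, -3, 1.
On [-4, -3], y = -5 is on top; that piece has area ∫[-4,-3] (-(-2*x^3 - 12*x^2 - 10*x + 24)) dx = 3/2.
On [-3, 1], y = -2*x^3 - 12*x^2 - 10*x + 19 is on top; that piece has area ∫[-3,1] (-2*x^3 - 12*x^2 - 10*x + 24) dx = 64.
Total enclosed area = 3/2 + 64 = 131/2.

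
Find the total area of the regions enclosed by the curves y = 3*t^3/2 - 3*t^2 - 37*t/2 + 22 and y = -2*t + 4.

Set the curves equal: 3*t^3/2 - 3*t^2 - 37*t/2 + 22 = -2*t + 4, so 3*t^3/2 - 3*t^2 - 33*t/2 + 18 = 0, which factors as 3*(t - 4)*(t - 1)*(t + 3)/2 = 0. The curves meet at t = -3, 1, 4.
On [-3, 1], y = 3*t^3/2 - 3*t^2 - 37*t/2 + 22 is on top; that piece has area ∫[-3,1] (3*t^3/2 - 3*t^2 - 33*t/2 + 18) dt = 80.
On [1, 4], y = -2*t + 4 is on top; that piece has area ∫[1,4] (-(3*t^3/2 - 3*t^2 - 33*t/2 + 18)) dt = 297/8.
Total enclosed area = 80 + 297/8 = 937/8.

937/8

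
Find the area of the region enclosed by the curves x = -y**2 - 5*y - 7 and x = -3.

Both boundary curves give x as a function of y, so integrate with respect to y. Setting them equal: -y**2 - 5*y - 4 = 0, i.e. -(y + 1)*(y + 4) = 0, so they meet at y = -4, -1.
For y in [-4, -1], x = -y**2 - 5*y - 7 is on the right; area = ∫[-4,-1] (-y**2 - 5*y - 4) dy = 9/2.

9/2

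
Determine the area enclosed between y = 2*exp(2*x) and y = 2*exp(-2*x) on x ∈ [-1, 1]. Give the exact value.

The difference (2*exp(2*x)) - (2*exp(-2*x)) = 2*exp(2*x) - 2*exp(-2*x) changes sign at x = 0 inside [-1, 1], so split the integral there.
∫[-1,0] (2*exp(2*x) - 2*exp(-2*x)) dx = -exp(2) - exp(-2) + 2; the area of that piece is -2 + exp(-2) + exp(2).
∫[0,1] (2*exp(2*x) - 2*exp(-2*x)) dx = -2 + exp(-2) + exp(2).
Total area = (-2 + exp(-2) + exp(2)) + (-2 + exp(-2) + exp(2)) = -4 + 2*exp(-2) + 2*exp(2).

-4 + 2*exp(-2) + 2*exp(2)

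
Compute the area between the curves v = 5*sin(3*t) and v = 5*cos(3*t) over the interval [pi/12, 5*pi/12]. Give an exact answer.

On [pi/12, 5*pi/12], (5*sin(3*t)) - (5*cos(3*t)) = 5*sin(3*t) - 5*cos(3*t) is ≥ 0 throughout, so the area is a single integral of |5*sin(3*t) - 5*cos(3*t)|.
∫[pi/12,5*pi/12] (5*sin(3*t) - 5*cos(3*t)) dt = 10*sqrt(2)/3.

10*sqrt(2)/3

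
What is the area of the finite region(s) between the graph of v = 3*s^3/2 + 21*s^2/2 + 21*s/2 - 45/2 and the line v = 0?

The curve meets the s-axis where 3*s^3/2 + 21*s^2/2 + 21*s/2 - 45/2 = 0, i.e. 3*(s - 1)*(s + 3)*(s + 5)/2 = 0, at s = -5, -3, 1.
On [-5, -3] the curve lies above the axis; ∫[-5,-3] (3*s^3/2 + 21*s^2/2 + 21*s/2 - 45/2) ds = 10, giving area 10.
On [-3, 1] the curve lies below the axis; ∫[-3,1] (3*s^3/2 + 21*s^2/2 + 21*s/2 - 45/2) ds = -64, giving area 64.
Total area = 10 + 64 = 74.

74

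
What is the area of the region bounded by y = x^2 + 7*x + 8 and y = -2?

Set the curves equal: x^2 + 7*x + 8 = -2, so x^2 + 7*x + 10 = 0, which factors as (x + 2)*(x + 5) = 0. The curves meet at x = -5, -2.
On [-5, -2], y = -2 is on top; that piece has area ∫[-5,-2] (-(x^2 + 7*x + 10)) dx = 9/2.

9/2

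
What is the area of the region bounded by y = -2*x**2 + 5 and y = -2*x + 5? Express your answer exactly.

1/3

Set the curves equal: -2*x**2 + 5 = -2*x + 5, so -2*x**2 + 2*x = 0, which factors as -2*x*(x - 1) = 0. The curves meet at x = 0, 1.
On [0, 1], y = -2*x**2 + 5 is on top; that piece has area ∫[0,1] (-2*x**2 + 2*x) dx = 1/3.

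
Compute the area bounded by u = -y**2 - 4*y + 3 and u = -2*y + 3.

Both boundary curves give u as a function of y, so integrate with respect to y. Setting them equal: -y**2 - 2*y = 0, i.e. -y*(y + 2) = 0, so they meet at y = -2, 0.
For y in [-2, 0], u = -y**2 - 4*y + 3 is on the right; area = ∫[-2,0] (-y**2 - 2*y) dy = 4/3.

4/3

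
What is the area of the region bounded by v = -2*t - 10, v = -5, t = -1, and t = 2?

On [-1, 2], (-2*t - 10) - (-5) = -2*t - 5 is ≤ 0 throughout, so the area is a single integral of |-2*t - 5|.
∫[-1,2] (-2*t - 5) dt = -18; the area of that piece is 18.

18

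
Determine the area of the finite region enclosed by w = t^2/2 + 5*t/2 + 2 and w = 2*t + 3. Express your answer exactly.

Set the curves equal: t^2/2 + 5*t/2 + 2 = 2*t + 3, so t^2/2 + t/2 - 1 = 0, which factors as (t - 1)*(t + 2)/2 = 0. The curves meet at t = -2, 1.
On [-2, 1], w = 2*t + 3 is on top; that piece has area ∫[-2,1] (-(t^2/2 + t/2 - 1)) dt = 9/4.

9/4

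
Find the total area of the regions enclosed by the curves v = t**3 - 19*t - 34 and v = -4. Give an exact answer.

Set the curves equal: t**3 - 19*t - 34 = -4, so t**3 - 19*t - 30 = 0, which factors as (t - 5)*(t + 2)*(t + 3) = 0. The curves meet at t = -3, -2, 5.
On [-3, -2], v = t**3 - 19*t - 34 is on top; that piece has area ∫[-3,-2] (t**3 - 19*t - 30) dt = 5/4.
On [-2, 5], v = -4 is on top; that piece has area ∫[-2,5] (-(t**3 - 19*t - 30)) dt = 1029/4.
Total enclosed area = 5/4 + 1029/4 = 517/2.

517/2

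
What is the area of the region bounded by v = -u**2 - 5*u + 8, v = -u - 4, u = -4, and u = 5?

The difference (-u**2 - 5*u + 8) - (-u - 4) = -u**2 - 4*u + 12 changes sign at u = 2 inside [-4, 5], so split the integral there.
∫[-4,2] (-u**2 - 4*u + 12) du = 72.
∫[2,5] (-u**2 - 4*u + 12) du = -45; the area of that piece is 45.
Total area = 72 + 45 = 117.

117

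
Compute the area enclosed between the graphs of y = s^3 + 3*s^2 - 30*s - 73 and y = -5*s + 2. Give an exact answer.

Set the curves equal: s^3 + 3*s^2 - 30*s - 73 = -5*s + 2, so s^3 + 3*s^2 - 25*s - 75 = 0, which factors as (s - 5)*(s + 3)*(s + 5) = 0. The curves meet at s = -5, -3, 5.
On [-5, -3], y = s^3 + 3*s^2 - 30*s - 73 is on top; that piece has area ∫[-5,-3] (s^3 + 3*s^2 - 25*s - 75) ds = 12.
On [-3, 5], y = -5*s + 2 is on top; that piece has area ∫[-3,5] (-(s^3 + 3*s^2 - 25*s - 75)) ds = 512.
Total enclosed area = 12 + 512 = 524.

524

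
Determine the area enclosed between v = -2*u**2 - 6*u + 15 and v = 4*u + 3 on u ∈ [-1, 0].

On [-1, 0], (-2*u**2 - 6*u + 15) - (4*u + 3) = -2*u**2 - 10*u + 12 is ≥ 0 throughout, so the area is a single integral of |-2*u**2 - 10*u + 12|.
∫[-1,0] (-2*u**2 - 10*u + 12) du = 49/3.

49/3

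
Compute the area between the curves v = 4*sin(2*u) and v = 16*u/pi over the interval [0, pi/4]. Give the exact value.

2 - pi/2

On [0, pi/4], (4*sin(2*u)) - (16*u/pi) = -16*u/pi + 4*sin(2*u) is ≥ 0 throughout, so the area is a single integral of |-16*u/pi + 4*sin(2*u)|.
∫[0,pi/4] (-16*u/pi + 4*sin(2*u)) du = 2 - pi/2.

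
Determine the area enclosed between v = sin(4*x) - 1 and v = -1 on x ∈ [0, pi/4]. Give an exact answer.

On [0, pi/4], (sin(4*x) - 1) - (-1) = sin(4*x) is ≥ 0 throughout, so the area is a single integral of |sin(4*x)|.
∫[0,pi/4] (sin(4*x)) dx = 1/2.

1/2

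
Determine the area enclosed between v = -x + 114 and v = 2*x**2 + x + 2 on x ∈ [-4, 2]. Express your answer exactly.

On [-4, 2], (-x + 114) - (2*x**2 + x + 2) = -2*x**2 - 2*x + 112 is ≥ 0 throughout, so the area is a single integral of |-2*x**2 - 2*x + 112|.
∫[-4,2] (-2*x**2 - 2*x + 112) dx = 636.

636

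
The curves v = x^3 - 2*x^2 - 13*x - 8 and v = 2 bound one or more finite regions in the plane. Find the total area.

1741/12

Set the curves equal: x^3 - 2*x^2 - 13*x - 8 = 2, so x^3 - 2*x^2 - 13*x - 10 = 0, which factors as (x - 5)*(x + 1)*(x + 2) = 0. The curves meet at x = -2, -1, 5.
On [-2, -1], v = x^3 - 2*x^2 - 13*x - 8 is on top; that piece has area ∫[-2,-1] (x^3 - 2*x^2 - 13*x - 10) dx = 13/12.
On [-1, 5], v = 2 is on top; that piece has area ∫[-1,5] (-(x^3 - 2*x^2 - 13*x - 10)) dx = 144.
Total enclosed area = 13/12 + 144 = 1741/12.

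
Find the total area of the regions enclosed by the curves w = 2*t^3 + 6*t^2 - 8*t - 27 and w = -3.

131/2

Set the curves equal: 2*t^3 + 6*t^2 - 8*t - 27 = -3, so 2*t^3 + 6*t^2 - 8*t - 24 = 0, which factors as 2*(t - 2)*(t + 2)*(t + 3) = 0. The curves meet at t = -3, -2, 2.
On [-3, -2], w = 2*t^3 + 6*t^2 - 8*t - 27 is on top; that piece has area ∫[-3,-2] (2*t^3 + 6*t^2 - 8*t - 24) dt = 3/2.
On [-2, 2], w = -3 is on top; that piece has area ∫[-2,2] (-(2*t^3 + 6*t^2 - 8*t - 24)) dt = 64.
Total enclosed area = 3/2 + 64 = 131/2.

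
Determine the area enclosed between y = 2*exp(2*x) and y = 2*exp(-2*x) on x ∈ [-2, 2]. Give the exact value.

The difference (2*exp(2*x)) - (2*exp(-2*x)) = 2*exp(2*x) - 2*exp(-2*x) changes sign at x = 0 inside [-2, 2], so split the integral there.
∫[-2,0] (2*exp(2*x) - 2*exp(-2*x)) dx = -exp(4) - exp(-4) + 2; the area of that piece is -2 + exp(-4) + exp(4).
∫[0,2] (2*exp(2*x) - 2*exp(-2*x)) dx = -2 + exp(-4) + exp(4).
Total area = (-2 + exp(-4) + exp(4)) + (-2 + exp(-4) + exp(4)) = -4 + 2*exp(-4) + 2*exp(4).

-4 + 2*exp(-4) + 2*exp(4)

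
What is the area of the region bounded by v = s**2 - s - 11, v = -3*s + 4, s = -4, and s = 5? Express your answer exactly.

301/3

The difference (s**2 - s - 11) - (-3*s + 4) = s**2 + 2*s - 15 changes sign at s = 3 inside [-4, 5], so split the integral there.
∫[-4,3] (s**2 + 2*s - 15) ds = -245/3; the area of that piece is 245/3.
∫[3,5] (s**2 + 2*s - 15) ds = 56/3.
Total area = 245/3 + 56/3 = 301/3.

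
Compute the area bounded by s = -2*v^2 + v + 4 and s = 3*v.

9

Both boundary curves give s as a function of v, so integrate with respect to v. Setting them equal: -2*v^2 - 2*v + 4 = 0, i.e. -2*(v - 1)*(v + 2) = 0, so they meet at v = -2, 1.
For v in [-2, 1], s = -2*v^2 + v + 4 is on the right; area = ∫[-2,1] (-2*v^2 - 2*v + 4) dv = 9.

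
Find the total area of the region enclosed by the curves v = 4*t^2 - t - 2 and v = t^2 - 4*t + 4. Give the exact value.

27/2

Set the curves equal: 4*t^2 - t - 2 = t^2 - 4*t + 4, so 3*t^2 + 3*t - 6 = 0, which factors as 3*(t - 1)*(t + 2) = 0. The curves meet at t = -2, 1.
On [-2, 1], v = t^2 - 4*t + 4 is on top; that piece has area ∫[-2,1] (-(3*t^2 + 3*t - 6)) dt = 27/2.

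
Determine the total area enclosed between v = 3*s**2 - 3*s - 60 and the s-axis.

729/2

The curve meets the s-axis where 3*s**2 - 3*s - 60 = 0, i.e. 3*(s - 5)*(s + 4) = 0, at s = -4, 5.
On [-4, 5] the curve lies below the axis; ∫[-4,5] (3*s**2 - 3*s - 60) ds = -729/2, giving area 729/2.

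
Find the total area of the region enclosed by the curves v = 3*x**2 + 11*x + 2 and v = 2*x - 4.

Set the curves equal: 3*x**2 + 11*x + 2 = 2*x - 4, so 3*x**2 + 9*x + 6 = 0, which factors as 3*(x + 1)*(x + 2) = 0. The curves meet at x = -2, -1.
On [-2, -1], v = 2*x - 4 is on top; that piece has area ∫[-2,-1] (-(3*x**2 + 9*x + 6)) dx = 1/2.

1/2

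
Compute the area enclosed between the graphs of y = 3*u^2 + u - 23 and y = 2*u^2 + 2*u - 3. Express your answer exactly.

243/2

Set the curves equal: 3*u^2 + u - 23 = 2*u^2 + 2*u - 3, so u^2 - u - 20 = 0, which factors as (u - 5)*(u + 4) = 0. The curves meet at u = -4, 5.
On [-4, 5], y = 2*u^2 + 2*u - 3 is on top; that piece has area ∫[-4,5] (-(u^2 - u - 20)) du = 243/2.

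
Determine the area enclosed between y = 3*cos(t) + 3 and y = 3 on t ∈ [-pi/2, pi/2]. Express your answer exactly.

6

On [-pi/2, pi/2], (3*cos(t) + 3) - (3) = 3*cos(t) is ≥ 0 throughout, so the area is a single integral of |3*cos(t)|.
∫[-pi/2,pi/2] (3*cos(t)) dt = 6.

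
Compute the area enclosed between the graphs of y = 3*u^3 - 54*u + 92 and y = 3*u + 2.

Set the curves equal: 3*u^3 - 54*u + 92 = 3*u + 2, so 3*u^3 - 57*u + 90 = 0, which factors as 3*(u - 3)*(u - 2)*(u + 5) = 0. The curves meet at u = -5, 2, 3.
On [-5, 2], y = 3*u^3 - 54*u + 92 is on top; that piece has area ∫[-5,2] (3*u^3 - 57*u + 90) du = 3087/4.
On [2, 3], y = 3*u + 2 is on top; that piece has area ∫[2,3] (-(3*u^3 - 57*u + 90)) du = 15/4.
Total enclosed area = 3087/4 + 15/4 = 1551/2.

1551/2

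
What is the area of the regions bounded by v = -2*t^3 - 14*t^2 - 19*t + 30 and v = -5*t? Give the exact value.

296/3

Set the curves equal: -2*t^3 - 14*t^2 - 19*t + 30 = -5*t, so -2*t^3 - 14*t^2 - 14*t + 30 = 0, which factors as -2*(t - 1)*(t + 3)*(t + 5) = 0. The curves meet at t = -5, -3, 1.
On [-5, -3], v = -5*t is on top; that piece has area ∫[-5,-3] (-(-2*t^3 - 14*t^2 - 14*t + 30)) dt = 40/3.
On [-3, 1], v = -2*t^3 - 14*t^2 - 19*t + 30 is on top; that piece has area ∫[-3,1] (-2*t^3 - 14*t^2 - 14*t + 30) dt = 256/3.
Total enclosed area = 40/3 + 256/3 = 296/3.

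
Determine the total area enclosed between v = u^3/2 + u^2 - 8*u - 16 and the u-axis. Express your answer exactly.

The curve meets the u-axis where u^3/2 + u^2 - 8*u - 16 = 0, i.e. (u - 4)*(u + 2)*(u + 4)/2 = 0, at u = -4, -2, 4.
On [-4, -2] the curve lies above the axis; ∫[-4,-2] (u^3/2 + u^2 - 8*u - 16) du = 14/3, giving area 14/3.
On [-2, 4] the curve lies below the axis; ∫[-2,4] (u^3/2 + u^2 - 8*u - 16) du = -90, giving area 90.
Total area = 14/3 + 90 = 284/3.

284/3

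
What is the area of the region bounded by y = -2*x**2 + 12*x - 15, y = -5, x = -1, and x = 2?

74/3

The difference (-2*x**2 + 12*x - 15) - (-5) = -2*x**2 + 12*x - 10 changes sign at x = 1 inside [-1, 2], so split the integral there.
∫[-1,1] (-2*x**2 + 12*x - 10) dx = -64/3; the area of that piece is 64/3.
∫[1,2] (-2*x**2 + 12*x - 10) dx = 10/3.
Total area = 64/3 + 10/3 = 74/3.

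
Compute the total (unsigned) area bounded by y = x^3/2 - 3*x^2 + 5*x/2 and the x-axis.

131/8

The curve meets the x-axis where x^3/2 - 3*x^2 + 5*x/2 = 0, i.e. x*(x - 5)*(x - 1)/2 = 0, at x = 0, 1, 5.
On [0, 1] the curve lies above the axis; ∫[0,1] (x^3/2 - 3*x^2 + 5*x/2) dx = 3/8, giving area 3/8.
On [1, 5] the curve lies below the axis; ∫[1,5] (x^3/2 - 3*x^2 + 5*x/2) dx = -16, giving area 16.
Total area = 3/8 + 16 = 131/8.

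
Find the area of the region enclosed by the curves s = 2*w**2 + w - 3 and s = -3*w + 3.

64/3

Both boundary curves give s as a function of w, so integrate with respect to w. Setting them equal: 2*w**2 + 4*w - 6 = 0, i.e. 2*(w - 1)*(w + 3) = 0, so they meet at w = -3, 1.
For w in [-3, 1], s = 2*w**2 + w - 3 is on the left; area = ∫[-3,1] (-(2*w**2 + 4*w - 6)) dw = 64/3.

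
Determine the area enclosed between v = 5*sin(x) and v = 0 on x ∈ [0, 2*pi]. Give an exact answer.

20

The difference (5*sin(x)) - (0) = 5*sin(x) changes sign at x = pi inside [0, 2*pi], so split the integral there.
∫[0,pi] (5*sin(x)) dx = 10.
∫[pi,2*pi] (5*sin(x)) dx = -10; the area of that piece is 10.
Total area = 10 + 10 = 20.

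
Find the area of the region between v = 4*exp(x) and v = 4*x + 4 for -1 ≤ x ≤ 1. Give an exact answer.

-8 - 4*exp(-1) + 4*exp(1)

On [-1, 1], (4*exp(x)) - (4*x + 4) = -4*x + 4*exp(x) - 4 is ≥ 0 throughout, so the area is a single integral of |-4*x + 4*exp(x) - 4|.
∫[-1,1] (-4*x + 4*exp(x) - 4) dx = -8 - 4*exp(-1) + 4*exp(1).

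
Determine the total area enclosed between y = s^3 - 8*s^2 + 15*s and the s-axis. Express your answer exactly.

253/12

The curve meets the s-axis where s^3 - 8*s^2 + 15*s = 0, i.e. s*(s - 5)*(s - 3) = 0, at s = 0, 3, 5.
On [0, 3] the curve lies above the axis; ∫[0,3] (s^3 - 8*s^2 + 15*s) ds = 63/4, giving area 63/4.
On [3, 5] the curve lies below the axis; ∫[3,5] (s^3 - 8*s^2 + 15*s) ds = -16/3, giving area 16/3.
Total area = 63/4 + 16/3 = 253/12.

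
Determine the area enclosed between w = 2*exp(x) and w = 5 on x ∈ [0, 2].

-18 - 10*log(2) + 2*exp(2) + 10*log(5)

The difference (2*exp(x)) - (5) = 2*exp(x) - 5 changes sign at x = log(5/2) inside [0, 2], so split the integral there.
∫[0,log(5/2)] (2*exp(x) - 5) dx = log(32/3125) + 3; the area of that piece is -3 + log(3125/32).
∫[log(5/2),2] (2*exp(x) - 5) dx = -15 - 5*log(2) + 5*log(5) + 2*exp(2).
Total area = (-3 + log(3125/32)) + (-15 - 5*log(2) + 5*log(5) + 2*exp(2)) = -18 - 10*log(2) + 2*exp(2) + 10*log(5).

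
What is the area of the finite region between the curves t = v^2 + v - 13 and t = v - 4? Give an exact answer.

Both boundary curves give t as a function of v, so integrate with respect to v. Setting them equal: v^2 - 9 = 0, i.e. (v - 3)*(v + 3) = 0, so they meet at v = -3, 3.
For v in [-3, 3], t = v^2 + v - 13 is on the left; area = ∫[-3,3] (-(v^2 - 9)) dv = 36.

36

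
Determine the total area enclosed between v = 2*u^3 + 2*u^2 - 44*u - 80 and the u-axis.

3901/6

The curve meets the u-axis where 2*u^3 + 2*u^2 - 44*u - 80 = 0, i.e. 2*(u - 5)*(u + 2)*(u + 4) = 0, at u = -4, -2, 5.
On [-4, -2] the curve lies above the axis; ∫[-4,-2] (2*u^3 + 2*u^2 - 44*u - 80) du = 64/3, giving area 64/3.
On [-2, 5] the curve lies below the axis; ∫[-2,5] (2*u^3 + 2*u^2 - 44*u - 80) du = -3773/6, giving area 3773/6.
Total area = 64/3 + 3773/6 = 3901/6.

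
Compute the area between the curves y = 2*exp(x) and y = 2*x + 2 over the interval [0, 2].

On [0, 2], (2*exp(x)) - (2*x + 2) = -2*x + 2*exp(x) - 2 is ≥ 0 throughout, so the area is a single integral of |-2*x + 2*exp(x) - 2|.
∫[0,2] (-2*x + 2*exp(x) - 2) dx = -10 + 2*exp(2).

-10 + 2*exp(2)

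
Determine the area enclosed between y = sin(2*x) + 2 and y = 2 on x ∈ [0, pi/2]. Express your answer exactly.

1

On [0, pi/2], (sin(2*x) + 2) - (2) = sin(2*x) is ≥ 0 throughout, so the area is a single integral of |sin(2*x)|.
∫[0,pi/2] (sin(2*x)) dx = 1.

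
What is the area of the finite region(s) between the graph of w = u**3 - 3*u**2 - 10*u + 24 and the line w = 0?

407/4

The curve meets the u-axis where u**3 - 3*u**2 - 10*u + 24 = 0, i.e. (u - 4)*(u - 2)*(u + 3) = 0, at u = -3, 2, 4.
On [-3, 2] the curve lies above the axis; ∫[-3,2] (u**3 - 3*u**2 - 10*u + 24) du = 375/4, giving area 375/4.
On [2, 4] the curve lies below the axis; ∫[2,4] (u**3 - 3*u**2 - 10*u + 24) du = -8, giving area 8.
Total area = 375/4 + 8 = 407/4.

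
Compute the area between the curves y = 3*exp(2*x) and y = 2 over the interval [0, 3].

-15/2 + 3*exp(6)/2

On [0, 3], (3*exp(2*x)) - (2) = 3*exp(2*x) - 2 is ≥ 0 throughout, so the area is a single integral of |3*exp(2*x) - 2|.
∫[0,3] (3*exp(2*x) - 2) dx = -15/2 + 3*exp(6)/2.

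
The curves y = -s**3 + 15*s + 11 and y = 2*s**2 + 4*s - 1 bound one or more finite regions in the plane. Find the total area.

Set the curves equal: -s**3 + 15*s + 11 = 2*s**2 + 4*s - 1, so -s**3 - 2*s**2 + 11*s + 12 = 0, which factors as -(s - 3)*(s + 1)*(s + 4) = 0. The curves meet at s = -4, -1, 3.
On [-4, -1], y = 2*s**2 + 4*s - 1 is on top; that piece has area ∫[-4,-1] (-(-s**3 - 2*s**2 + 11*s + 12)) ds = 99/4.
On [-1, 3], y = -s**3 + 15*s + 11 is on top; that piece has area ∫[-1,3] (-s**3 - 2*s**2 + 11*s + 12) ds = 160/3.
Total enclosed area = 99/4 + 160/3 = 937/12.

937/12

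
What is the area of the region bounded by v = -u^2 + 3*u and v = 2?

Set the curves equal: -u^2 + 3*u = 2, so -u^2 + 3*u - 2 = 0, which factors as -(u - 2)*(u - 1) = 0. The curves meet at u = 1, 2.
On [1, 2], v = -u^2 + 3*u is on top; that piece has area ∫[1,2] (-u^2 + 3*u - 2) du = 1/6.

1/6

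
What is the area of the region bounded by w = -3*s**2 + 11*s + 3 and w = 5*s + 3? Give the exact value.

Set the curves equal: -3*s**2 + 11*s + 3 = 5*s + 3, so -3*s**2 + 6*s = 0, which factors as -3*s*(s - 2) = 0. The curves meet at s = 0, 2.
On [0, 2], w = -3*s**2 + 11*s + 3 is on top; that piece has area ∫[0,2] (-3*s**2 + 6*s) ds = 4.

4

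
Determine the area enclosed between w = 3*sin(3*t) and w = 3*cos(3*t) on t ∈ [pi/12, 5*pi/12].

2*sqrt(2)

On [pi/12, 5*pi/12], (3*sin(3*t)) - (3*cos(3*t)) = 3*sin(3*t) - 3*cos(3*t) is ≥ 0 throughout, so the area is a single integral of |3*sin(3*t) - 3*cos(3*t)|.
∫[pi/12,5*pi/12] (3*sin(3*t) - 3*cos(3*t)) dt = 2*sqrt(2).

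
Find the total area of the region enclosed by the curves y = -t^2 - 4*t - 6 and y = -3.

4/3

Set the curves equal: -t^2 - 4*t - 6 = -3, so -t^2 - 4*t - 3 = 0, which factors as -(t + 1)*(t + 3) = 0. The curves meet at t = -3, -1.
On [-3, -1], y = -t^2 - 4*t - 6 is on top; that piece has area ∫[-3,-1] (-t^2 - 4*t - 3) dt = 4/3.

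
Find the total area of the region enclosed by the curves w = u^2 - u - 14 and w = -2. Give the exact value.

Set the curves equal: u^2 - u - 14 = -2, so u^2 - u - 12 = 0, which factors as (u - 4)*(u + 3) = 0. The curves meet at u = -3, 4.
On [-3, 4], w = -2 is on top; that piece has area ∫[-3,4] (-(u^2 - u - 12)) du = 343/6.

343/6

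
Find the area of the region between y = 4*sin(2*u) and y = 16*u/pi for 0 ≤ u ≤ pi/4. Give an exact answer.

2 - pi/2

On [0, pi/4], (4*sin(2*u)) - (16*u/pi) = -16*u/pi + 4*sin(2*u) is ≥ 0 throughout, so the area is a single integral of |-16*u/pi + 4*sin(2*u)|.
∫[0,pi/4] (-16*u/pi + 4*sin(2*u)) du = 2 - pi/2.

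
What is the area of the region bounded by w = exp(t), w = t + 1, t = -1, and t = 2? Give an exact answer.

On [-1, 2], (exp(t)) - (t + 1) = -t + exp(t) - 1 is ≥ 0 throughout, so the area is a single integral of |-t + exp(t) - 1|.
∫[-1,2] (-t + exp(t) - 1) dt = -9/2 - exp(-1) + exp(2).

-9/2 - exp(-1) + exp(2)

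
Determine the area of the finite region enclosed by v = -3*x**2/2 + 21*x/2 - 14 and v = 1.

27/4

Set the curves equal: -3*x**2/2 + 21*x/2 - 14 = 1, so -3*x**2/2 + 21*x/2 - 15 = 0, which factors as -3*(x - 5)*(x - 2)/2 = 0. The curves meet at x = 2, 5.
On [2, 5], v = -3*x**2/2 + 21*x/2 - 14 is on top; that piece has area ∫[2,5] (-3*x**2/2 + 21*x/2 - 15) dx = 27/4.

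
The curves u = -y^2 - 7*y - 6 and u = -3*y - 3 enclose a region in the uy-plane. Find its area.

4/3

Both boundary curves give u as a function of y, so integrate with respect to y. Setting them equal: -y^2 - 4*y - 3 = 0, i.e. -(y + 1)*(y + 3) = 0, so they meet at y = -3, -1.
For y in [-3, -1], u = -y^2 - 7*y - 6 is on the right; area = ∫[-3,-1] (-y^2 - 4*y - 3) dy = 4/3.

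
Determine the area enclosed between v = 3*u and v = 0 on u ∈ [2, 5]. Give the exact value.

On [2, 5], (3*u) - (0) = 3*u is ≥ 0 throughout, so the area is a single integral of |3*u|.
∫[2,5] (3*u) du = 63/2.

63/2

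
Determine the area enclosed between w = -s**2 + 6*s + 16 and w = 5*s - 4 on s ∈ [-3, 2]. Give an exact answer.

On [-3, 2], (-s**2 + 6*s + 16) - (5*s - 4) = -s**2 + s + 20 is ≥ 0 throughout, so the area is a single integral of |-s**2 + s + 20|.
∫[-3,2] (-s**2 + s + 20) ds = 515/6.

515/6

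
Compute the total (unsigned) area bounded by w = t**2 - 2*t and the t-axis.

The curve meets the t-axis where t**2 - 2*t = 0, i.e. t*(t - 2) = 0, at t = 0, 2.
On [0, 2] the curve lies below the axis; ∫[0,2] (t**2 - 2*t) dt = -4/3, giving area 4/3.

4/3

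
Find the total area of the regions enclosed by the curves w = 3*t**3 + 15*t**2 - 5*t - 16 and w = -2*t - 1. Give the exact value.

148

Set the curves equal: 3*t**3 + 15*t**2 - 5*t - 16 = -2*t - 1, so 3*t**3 + 15*t**2 - 3*t - 15 = 0, which factors as 3*(t - 1)*(t + 1)*(t + 5) = 0. The curves meet at t = -5, -1, 1.
On [-5, -1], w = 3*t**3 + 15*t**2 - 5*t - 16 is on top; that piece has area ∫[-5,-1] (3*t**3 + 15*t**2 - 3*t - 15) dt = 128.
On [-1, 1], w = -2*t - 1 is on top; that piece has area ∫[-1,1] (-(3*t**3 + 15*t**2 - 3*t - 15)) dt = 20.
Total enclosed area = 128 + 20 = 148.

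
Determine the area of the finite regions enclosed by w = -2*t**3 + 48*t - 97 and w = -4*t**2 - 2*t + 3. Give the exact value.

Set the curves equal: -2*t**3 + 48*t - 97 = -4*t**2 - 2*t + 3, so -2*t**3 + 4*t**2 + 50*t - 100 = 0, which factors as -2*(t - 5)*(t - 2)*(t + 5) = 0. The curves meet at t = -5, 2, 5.
On [-5, 2], w = -4*t**2 - 2*t + 3 is on top; that piece has area ∫[-5,2] (-(-2*t**3 + 4*t**2 + 50*t - 100)) dt = 4459/6.
On [2, 5], w = -2*t**3 + 48*t - 97 is on top; that piece has area ∫[2,5] (-2*t**3 + 4*t**2 + 50*t - 100) dt = 153/2.
Total enclosed area = 4459/6 + 153/2 = 2459/3.

2459/3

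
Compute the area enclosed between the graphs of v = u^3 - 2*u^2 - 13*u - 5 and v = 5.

Set the curves equal: u^3 - 2*u^2 - 13*u - 5 = 5, so u^3 - 2*u^2 - 13*u - 10 = 0, which factors as (u - 5)*(u + 1)*(u + 2) = 0. The curves meet at u = -2, -1, 5.
On [-2, -1], v = u^3 - 2*u^2 - 13*u - 5 is on top; that piece has area ∫[-2,-1] (u^3 - 2*u^2 - 13*u - 10) du = 13/12.
On [-1, 5], v = 5 is on top; that piece has area ∫[-1,5] (-(u^3 - 2*u^2 - 13*u - 10)) du = 144.
Total enclosed area = 13/12 + 144 = 1741/12.

1741/12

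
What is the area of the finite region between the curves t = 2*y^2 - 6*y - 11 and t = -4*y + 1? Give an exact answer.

Both boundary curves give t as a function of y, so integrate with respect to y. Setting them equal: 2*y^2 - 2*y - 12 = 0, i.e. 2*(y - 3)*(y + 2) = 0, so they meet at y = -2, 3.
For y in [-2, 3], t = 2*y^2 - 6*y - 11 is on the left; area = ∫[-2,3] (-(2*y^2 - 2*y - 12)) dy = 125/3.

125/3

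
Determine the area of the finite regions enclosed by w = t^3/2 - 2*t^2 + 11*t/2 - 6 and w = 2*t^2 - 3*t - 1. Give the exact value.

Set the curves equal: t^3/2 - 2*t^2 + 11*t/2 - 6 = 2*t^2 - 3*t - 1, so t^3/2 - 4*t^2 + 17*t/2 - 5 = 0, which factors as (t - 5)*(t - 2)*(t - 1)/2 = 0. The curves meet at t = 1, 2, 5.
On [1, 2], w = t^3/2 - 2*t^2 + 11*t/2 - 6 is on top; that piece has area ∫[1,2] (t^3/2 - 4*t^2 + 17*t/2 - 5) dt = 7/24.
On [2, 5], w = 2*t^2 - 3*t - 1 is on top; that piece has area ∫[2,5] (-(t^3/2 - 4*t^2 + 17*t/2 - 5)) dt = 45/8.
Total enclosed area = 7/24 + 45/8 = 71/12.

71/12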